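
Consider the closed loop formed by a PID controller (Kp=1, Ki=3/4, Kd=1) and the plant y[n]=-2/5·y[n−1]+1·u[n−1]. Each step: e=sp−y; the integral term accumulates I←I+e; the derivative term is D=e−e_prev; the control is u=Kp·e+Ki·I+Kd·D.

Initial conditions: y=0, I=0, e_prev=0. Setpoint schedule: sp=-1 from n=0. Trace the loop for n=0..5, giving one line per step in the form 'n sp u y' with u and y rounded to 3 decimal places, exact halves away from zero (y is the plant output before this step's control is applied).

0 -1 -2.750 0.000
1 -1 5.063 -2.750
2 -1 -20.884 6.163
3 -1 63.814 -23.349
4 -1 -214.319 73.154
5 -1 697.588 -243.581

(exact arithmetic carried between steps; '≈' marks a value shown rounded to 6 d.p. or computed from one; I and e_prev carry over from the previous line; the table rounds u and y to 3 d.p., halves away from zero)
n=0: y=0, sp=-1, e=sp−y=-1; I=-1, D=e−e_prev=-1; u=1·(-1)+3/4·(-1)+1·(-1)=-2.75; next y=-2/5·0+1·(-2.75)=-2.75
n=1: y=-2.75, sp=-1, e=sp−y=1.75; I=0.75, D=e−e_prev=2.75; u=1·1.75+3/4·0.75+1·2.75=5.0625; next y=-2/5·(-2.75)+1·5.0625=6.1625
n=2: y=6.1625, sp=-1, e=sp−y=-7.1625; I=-6.4125, D=e−e_prev=-8.9125; u=1·(-7.1625)+3/4·(-6.4125)+1·(-8.9125)=-20.884375; next y=-2/5·6.1625+1·(-20.884375)=-23.349375
n=3: y=-23.349375, sp=-1, e=sp−y=22.349375; I=15.936875, D=e−e_prev=29.511875; u=1·22.349375+3/4·15.936875+1·29.511875≈63.813906; next y=-2/5·(-23.349375)+1·63.813906≈73.153656
n=4: y≈73.153656, sp=-1, e=sp−y≈-74.153656; I≈-58.216781, D=e−e_prev≈-96.503031; u=1·(-74.153656)+3/4·(-58.216781)+1·(-96.503031)≈-214.319273; next y=-2/5·73.153656+1·(-214.319273)≈-243.580736
n=5: y≈-243.580736, sp=-1, e=sp−y≈242.580736; I≈184.363955, D=e−e_prev≈316.734392; u=1·242.580736+3/4·184.363955+1·316.734392≈697.588094; next y=-2/5·(-243.580736)+1·697.588094≈795.020389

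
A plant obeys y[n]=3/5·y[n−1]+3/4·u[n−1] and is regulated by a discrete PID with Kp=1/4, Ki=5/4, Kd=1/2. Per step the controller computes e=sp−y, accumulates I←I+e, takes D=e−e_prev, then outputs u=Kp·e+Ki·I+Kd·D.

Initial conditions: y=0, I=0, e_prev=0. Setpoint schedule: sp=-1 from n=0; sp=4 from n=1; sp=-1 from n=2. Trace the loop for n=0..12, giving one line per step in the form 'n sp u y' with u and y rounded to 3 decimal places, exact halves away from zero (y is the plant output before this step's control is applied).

(exact arithmetic carried between steps; '≈' marks a value shown rounded to 6 d.p. or computed from one; I and e_prev carry over from the previous line; the table rounds u and y to 3 d.p., halves away from zero)
n=0: y=0, sp=-1, e=sp−y=-1; I=-1, D=e−e_prev=-1; u=1/4·(-1)+5/4·(-1)+1/2·(-1)=-2; next y=3/5·0+3/4·(-2)=-1.5
n=1: y=-1.5, sp=4, e=sp−y=5.5; I=4.5, D=e−e_prev=6.5; u=1/4·5.5+5/4·4.5+1/2·6.5=10.25; next y=3/5·(-1.5)+3/4·10.25=6.7875
n=2: y=6.7875, sp=-1, e=sp−y=-7.7875; I=-3.2875, D=e−e_prev=-13.2875; u=1/4·(-7.7875)+5/4·(-3.2875)+1/2·(-13.2875)=-12.7; next y=3/5·6.7875+3/4·(-12.7)=-5.4525
n=3: y=-5.4525, sp=-1, e=sp−y=4.4525; I=1.165, D=e−e_prev=12.24; u=1/4·4.4525+5/4·1.165+1/2·12.24=8.689375; next y=3/5·(-5.4525)+3/4·8.689375≈3.245531
n=4: y≈3.245531, sp=-1, e=sp−y≈-4.245531; I≈-3.080531, D=e−e_prev≈-8.698031; u=1/4·(-4.245531)+5/4·(-3.080531)+1/2·(-8.698031)≈-9.261063; next y=3/5·3.245531+3/4·(-9.261063)≈-4.998478
n=5: y≈-4.998478, sp=-1, e=sp−y≈3.998478; I≈0.917947, D=e−e_prev≈8.244009; u=1/4·3.998478+5/4·0.917947+1/2·8.244009≈6.269058; next y=3/5·(-4.998478)+3/4·6.269058≈1.702706
n=6: y≈1.702706, sp=-1, e=sp−y≈-2.702706; I≈-1.784760, D=e−e_prev≈-6.701185; u=1/4·(-2.702706)+5/4·(-1.784760)+1/2·(-6.701185)≈-6.257218; next y=3/5·1.702706+3/4·(-6.257218)≈-3.671290
n=7: y≈-3.671290, sp=-1, e=sp−y≈2.671290; I≈0.886530, D=e−e_prev≈5.373996; u=1/4·2.671290+5/4·0.886530+1/2·5.373996≈4.462984; next y=3/5·(-3.671290)+3/4·4.462984≈1.144464
n=8: y≈1.144464, sp=-1, e=sp−y≈-2.144464; I≈-1.257933, D=e−e_prev≈-4.815754; u=1/4·(-2.144464)+5/4·(-1.257933)+1/2·(-4.815754)≈-4.516410; next y=3/5·1.144464+3/4·(-4.516410)≈-2.700629
n=9: y≈-2.700629, sp=-1, e=sp−y≈1.700629; I≈0.442695, D=e−e_prev≈3.845093; u=1/4·1.700629+5/4·0.442695+1/2·3.845093≈2.901073; next y=3/5·(-2.700629)+3/4·2.901073≈0.555427
n=10: y≈0.555427, sp=-1, e=sp−y≈-1.555427; I≈-1.112732, D=e−e_prev≈-3.256056; u=1/4·(-1.555427)+5/4·(-1.112732)+1/2·(-3.256056)≈-3.407800; next y=3/5·0.555427+3/4·(-3.407800)≈-2.222593
n=11: y≈-2.222593, sp=-1, e=sp−y≈1.222593; I≈0.109862, D=e−e_prev≈2.778021; u=1/4·1.222593+5/4·0.109862+1/2·2.778021≈1.831986; next y=3/5·(-2.222593)+3/4·1.831986≈0.040433
n=12: y≈0.040433, sp=-1, e=sp−y≈-1.040433; I≈-0.930572, D=e−e_prev≈-2.263027; u=1/4·(-1.040433)+5/4·(-0.930572)+1/2·(-2.263027)≈-2.554836; next y=3/5·0.040433+3/4·(-2.554836)≈-1.891867

0 -1 -2.000 0.000
1 4 10.250 -1.500
2 -1 -12.700 6.788
3 -1 8.689 -5.453
4 -1 -9.261 3.246
5 -1 6.269 -4.998
6 -1 -6.257 1.703
7 -1 4.463 -3.671
8 -1 -4.516 1.144
9 -1 2.901 -2.701
10 -1 -3.408 0.555
11 -1 1.832 -2.223
12 -1 -2.555 0.040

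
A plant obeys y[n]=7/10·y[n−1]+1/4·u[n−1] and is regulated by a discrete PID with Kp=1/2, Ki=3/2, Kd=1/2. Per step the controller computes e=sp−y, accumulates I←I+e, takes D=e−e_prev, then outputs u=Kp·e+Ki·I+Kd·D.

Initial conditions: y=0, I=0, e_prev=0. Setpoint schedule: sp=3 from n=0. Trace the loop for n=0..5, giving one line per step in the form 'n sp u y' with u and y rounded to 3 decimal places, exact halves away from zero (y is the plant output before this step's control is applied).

(exact arithmetic carried between steps; '≈' marks a value shown rounded to 6 d.p. or computed from one; I and e_prev carry over from the previous line; the table rounds u and y to 3 d.p., halves away from zero)
n=0: y=0, sp=3, e=sp−y=3; I=3, D=e−e_prev=3; u=1/2·3+3/2·3+1/2·3=7.5; next y=7/10·0+1/4·7.5=1.875
n=1: y=1.875, sp=3, e=sp−y=1.125; I=4.125, D=e−e_prev=-1.875; u=1/2·1.125+3/2·4.125+1/2·(-1.875)=5.8125; next y=7/10·1.875+1/4·5.8125=2.765625
n=2: y=2.765625, sp=3, e=sp−y=0.234375; I=4.359375, D=e−e_prev=-0.890625; u=1/2·0.234375+3/2·4.359375+1/2·(-0.890625)≈6.210938; next y=7/10·2.765625+1/4·6.210938≈3.488672
n=3: y≈3.488672, sp=3, e=sp−y≈-0.488672; I≈3.870703, D=e−e_prev≈-0.723047; u=1/2·(-0.488672)+3/2·3.870703+1/2·(-0.723047)≈5.200195; next y=7/10·3.488672+1/4·5.200195≈3.742119
n=4: y≈3.742119, sp=3, e=sp−y≈-0.742119; I≈3.128584, D=e−e_prev≈-0.253447; u=1/2·(-0.742119)+3/2·3.128584+1/2·(-0.253447)≈4.195093; next y=7/10·3.742119+1/4·4.195093≈3.668257
n=5: y≈3.668257, sp=3, e=sp−y≈-0.668257; I≈2.460327, D=e−e_prev≈0.073863; u=1/2·(-0.668257)+3/2·2.460327+1/2·0.073863≈3.393294; next y=7/10·3.668257+1/4·3.393294≈3.416103

0 3 7.500 0.000
1 3 5.813 1.875
2 3 6.211 2.766
3 3 5.200 3.489
4 3 4.195 3.742
5 3 3.393 3.668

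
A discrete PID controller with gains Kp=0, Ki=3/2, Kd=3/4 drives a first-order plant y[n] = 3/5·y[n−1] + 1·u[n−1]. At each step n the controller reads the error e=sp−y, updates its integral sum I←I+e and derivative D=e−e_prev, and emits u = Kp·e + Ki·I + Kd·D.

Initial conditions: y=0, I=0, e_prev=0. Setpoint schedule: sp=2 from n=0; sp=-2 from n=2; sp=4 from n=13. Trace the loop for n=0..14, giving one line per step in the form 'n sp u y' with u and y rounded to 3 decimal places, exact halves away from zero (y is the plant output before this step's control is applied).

(exact arithmetic carried between steps; '≈' marks a value shown rounded to 6 d.p. or computed from one; I and e_prev carry over from the previous line; the table rounds u and y to 3 d.p., halves away from zero)
n=0: y=0, sp=2, e=sp−y=2; I=2, D=e−e_prev=2; u=0·2+3/2·2+3/4·2=4.5; next y=3/5·0+1·4.5=4.5
n=1: y=4.5, sp=2, e=sp−y=-2.5; I=-0.5, D=e−e_prev=-4.5; u=0·(-2.5)+3/2·(-0.5)+3/4·(-4.5)=-4.125; next y=3/5·4.5+1·(-4.125)=-1.425
n=2: y=-1.425, sp=-2, e=sp−y=-0.575; I=-1.075, D=e−e_prev=1.925; u=0·(-0.575)+3/2·(-1.075)+3/4·1.925=-0.16875; next y=3/5·(-1.425)+1·(-0.16875)=-1.02375
n=3: y=-1.02375, sp=-2, e=sp−y=-0.97625; I=-2.05125, D=e−e_prev=-0.40125; u=0·(-0.97625)+3/2·(-2.05125)+3/4·(-0.40125)≈-3.377813; next y=3/5·(-1.02375)+1·(-3.377813)≈-3.992063
n=4: y≈-3.992063, sp=-2, e=sp−y≈1.992063; I≈-0.059188, D=e−e_prev≈2.968313; u=0·1.992063+3/2·(-0.059188)+3/4·2.968313≈2.137453; next y=3/5·(-3.992063)+1·2.137453≈-0.257784
n=5: y≈-0.257784, sp=-2, e=sp−y≈-1.742216; I≈-1.801403, D=e−e_prev≈-3.734278; u=0·(-1.742216)+3/2·(-1.801403)+3/4·(-3.734278)≈-5.502813; next y=3/5·(-0.257784)+1·(-5.502813)≈-5.657484
n=6: y≈-5.657484, sp=-2, e=sp−y≈3.657484; I≈1.856081, D=e−e_prev≈5.399700; u=0·3.657484+3/2·1.856081+3/4·5.399700≈6.833896; next y=3/5·(-5.657484)+1·6.833896≈3.439405
n=7: y≈3.439405, sp=-2, e=sp−y≈-5.439405; I≈-3.583325, D=e−e_prev≈-9.096889; u=0·(-5.439405)+3/2·(-3.583325)+3/4·(-9.096889)≈-12.197654; next y=3/5·3.439405+1·(-12.197654)≈-10.134011
n=8: y≈-10.134011, sp=-2, e=sp−y≈8.134011; I≈4.550686, D=e−e_prev≈13.573416; u=0·8.134011+3/2·4.550686+3/4·13.573416≈17.006091; next y=3/5·(-10.134011)+1·17.006091≈10.925685
n=9: y≈10.925685, sp=-2, e=sp−y≈-12.925685; I≈-8.374999, D=e−e_prev≈-21.059696; u=0·(-12.925685)+3/2·(-8.374999)+3/4·(-21.059696)≈-28.357270; next y=3/5·10.925685+1·(-28.357270)≈-21.801859
n=10: y≈-21.801859, sp=-2, e=sp−y≈19.801859; I≈11.426860, D=e−e_prev≈32.727544; u=0·19.801859+3/2·11.426860+3/4·32.727544≈41.685948; next y=3/5·(-21.801859)+1·41.685948≈28.604833
n=11: y≈28.604833, sp=-2, e=sp−y≈-30.604833; I≈-19.177973, D=e−e_prev≈-50.406692; u=0·(-30.604833)+3/2·(-19.177973)+3/4·(-50.406692)≈-66.571978; next y=3/5·28.604833+1·(-66.571978)≈-49.409078
n=12: y≈-49.409078, sp=-2, e=sp−y≈47.409078; I≈28.231105, D=e−e_prev≈78.013911; u=0·47.409078+3/2·28.231105+3/4·78.013911≈100.857091; next y=3/5·(-49.409078)+1·100.857091≈71.211645
n=13: y≈71.211645, sp=4, e=sp−y≈-67.211645; I≈-38.980539, D=e−e_prev≈-114.620723; u=0·(-67.211645)+3/2·(-38.980539)+3/4·(-114.620723)≈-144.436351; next y=3/5·71.211645+1·(-144.436351)≈-101.709364
n=14: y≈-101.709364, sp=4, e=sp−y≈105.709364; I≈66.728825, D=e−e_prev≈172.921008; u=0·105.709364+3/2·66.728825+3/4·172.921008≈229.783993; next y=3/5·(-101.709364)+1·229.783993≈168.758375

0 2 4.500 0.000
1 2 -4.125 4.500
2 -2 -0.169 -1.425
3 -2 -3.378 -1.024
4 -2 2.137 -3.992
5 -2 -5.503 -0.258
6 -2 6.834 -5.657
7 -2 -12.198 3.439
8 -2 17.006 -10.134
9 -2 -28.357 10.926
10 -2 41.686 -21.802
11 -2 -66.572 28.605
12 -2 100.857 -49.409
13 4 -144.436 71.212
14 4 229.784 -101.709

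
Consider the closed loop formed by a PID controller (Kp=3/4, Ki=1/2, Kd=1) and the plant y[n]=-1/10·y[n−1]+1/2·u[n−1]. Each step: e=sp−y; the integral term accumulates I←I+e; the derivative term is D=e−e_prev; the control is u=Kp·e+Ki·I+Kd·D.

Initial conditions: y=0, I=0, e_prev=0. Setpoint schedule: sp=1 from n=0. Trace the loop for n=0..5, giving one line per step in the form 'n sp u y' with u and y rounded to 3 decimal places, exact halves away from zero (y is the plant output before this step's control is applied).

0 1 2.250 0.000
1 1 -0.781 1.125
2 1 3.945 -0.503
3 1 -2.615 2.023
4 1 7.347 -1.510
5 1 -6.932 3.825

(exact arithmetic carried between steps; '≈' marks a value shown rounded to 6 d.p. or computed from one; I and e_prev carry over from the previous line; the table rounds u and y to 3 d.p., halves away from zero)
n=0: y=0, sp=1, e=sp−y=1; I=1, D=e−e_prev=1; u=3/4·1+1/2·1+1·1=2.25; next y=-1/10·0+1/2·2.25=1.125
n=1: y=1.125, sp=1, e=sp−y=-0.125; I=0.875, D=e−e_prev=-1.125; u=3/4·(-0.125)+1/2·0.875+1·(-1.125)=-0.78125; next y=-1/10·1.125+1/2·(-0.78125)=-0.503125
n=2: y=-0.503125, sp=1, e=sp−y=1.503125; I=2.378125, D=e−e_prev=1.628125; u=3/4·1.503125+1/2·2.378125+1·1.628125≈3.944531; next y=-1/10·(-0.503125)+1/2·3.944531≈2.022578
n=3: y≈2.022578, sp=1, e=sp−y≈-1.022578; I≈1.355547, D=e−e_prev≈-2.525703; u=3/4·(-1.022578)+1/2·1.355547+1·(-2.525703)≈-2.614863; next y=-1/10·2.022578+1/2·(-2.614863)≈-1.509689
n=4: y≈-1.509689, sp=1, e=sp−y≈2.509689; I≈3.865236, D=e−e_prev≈3.532268; u=3/4·2.509689+1/2·3.865236+1·3.532268≈7.347153; next y=-1/10·(-1.509689)+1/2·7.347153≈3.824545
n=5: y≈3.824545, sp=1, e=sp−y≈-2.824545; I≈1.040691, D=e−e_prev≈-5.334235; u=3/4·(-2.824545)+1/2·1.040691+1·(-5.334235)≈-6.932298; next y=-1/10·3.824545+1/2·(-6.932298)≈-3.848604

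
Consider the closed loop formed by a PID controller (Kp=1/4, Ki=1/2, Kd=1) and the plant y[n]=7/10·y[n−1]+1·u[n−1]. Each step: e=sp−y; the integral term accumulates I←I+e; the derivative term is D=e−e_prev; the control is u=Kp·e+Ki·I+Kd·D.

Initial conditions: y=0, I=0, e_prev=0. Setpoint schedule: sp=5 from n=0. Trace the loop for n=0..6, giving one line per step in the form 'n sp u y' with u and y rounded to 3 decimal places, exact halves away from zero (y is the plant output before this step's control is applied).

(exact arithmetic carried between steps; '≈' marks a value shown rounded to 6 d.p. or computed from one; I and e_prev carry over from the previous line; the table rounds u and y to 3 d.p., halves away from zero)
n=0: y=0, sp=5, e=sp−y=5; I=5, D=e−e_prev=5; u=1/4·5+1/2·5+1·5=8.75; next y=7/10·0+1·8.75=8.75
n=1: y=8.75, sp=5, e=sp−y=-3.75; I=1.25, D=e−e_prev=-8.75; u=1/4·(-3.75)+1/2·1.25+1·(-8.75)=-9.0625; next y=7/10·8.75+1·(-9.0625)=-2.9375
n=2: y=-2.9375, sp=5, e=sp−y=7.9375; I=9.1875, D=e−e_prev=11.6875; u=1/4·7.9375+1/2·9.1875+1·11.6875=18.265625; next y=7/10·(-2.9375)+1·18.265625=16.209375
n=3: y=16.209375, sp=5, e=sp−y=-11.209375; I=-2.021875, D=e−e_prev=-19.146875; u=1/4·(-11.209375)+1/2·(-2.021875)+1·(-19.146875)≈-22.960156; next y=7/10·16.209375+1·(-22.960156)≈-11.613594
n=4: y≈-11.613594, sp=5, e=sp−y≈16.613594; I≈14.591719, D=e−e_prev≈27.822969; u=1/4·16.613594+1/2·14.591719+1·27.822969≈39.272227; next y=7/10·(-11.613594)+1·39.272227≈31.142711
n=5: y≈31.142711, sp=5, e=sp−y≈-26.142711; I≈-11.550992, D=e−e_prev≈-42.756305; u=1/4·(-26.142711)+1/2·(-11.550992)+1·(-42.756305)≈-55.067479; next y=7/10·31.142711+1·(-55.067479)≈-33.267581
n=6: y≈-33.267581, sp=5, e=sp−y≈38.267581; I≈26.716589, D=e−e_prev≈64.410292; u=1/4·38.267581+1/2·26.716589+1·64.410292≈87.335481; next y=7/10·(-33.267581)+1·87.335481≈64.048175

0 5 8.750 0.000
1 5 -9.063 8.750
2 5 18.266 -2.938
3 5 -22.960 16.209
4 5 39.272 -11.614
5 5 -55.067 31.143
6 5 87.335 -33.268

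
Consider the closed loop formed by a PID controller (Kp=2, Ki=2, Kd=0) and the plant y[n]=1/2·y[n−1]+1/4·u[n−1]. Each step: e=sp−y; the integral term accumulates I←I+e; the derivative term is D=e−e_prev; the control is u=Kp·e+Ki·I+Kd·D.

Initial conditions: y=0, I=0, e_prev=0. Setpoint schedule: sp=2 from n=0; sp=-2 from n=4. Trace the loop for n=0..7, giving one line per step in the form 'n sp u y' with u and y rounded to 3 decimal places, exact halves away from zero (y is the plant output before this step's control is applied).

0 2 8.000 0.000
1 2 4.000 2.000
2 2 4.000 2.000
3 2 4.000 2.000
4 -2 -12.000 2.000
5 -2 -4.000 -2.000
6 -2 -4.000 -2.000
7 -2 -4.000 -2.000

(exact arithmetic carried between steps; '≈' marks a value shown rounded to 6 d.p. or computed from one; I and e_prev carry over from the previous line; the table rounds u and y to 3 d.p., halves away from zero)
n=0: y=0, sp=2, e=sp−y=2; I=2, D=e−e_prev=2; u=2·2+2·2+0·2=8; next y=1/2·0+1/4·8=2
n=1: y=2, sp=2, e=sp−y=0; I=2, D=e−e_prev=-2; u=2·0+2·2+0·(-2)=4; next y=1/2·2+1/4·4=2
n=2: y=2, sp=2, e=sp−y=0; I=2, D=e−e_prev=0; u=2·0+2·2+0·0=4; next y=1/2·2+1/4·4=2
n=3: y=2, sp=2, e=sp−y=0; I=2, D=e−e_prev=0; u=2·0+2·2+0·0=4; next y=1/2·2+1/4·4=2
n=4: y=2, sp=-2, e=sp−y=-4; I=-2, D=e−e_prev=-4; u=2·(-4)+2·(-2)+0·(-4)=-12; next y=1/2·2+1/4·(-12)=-2
n=5: y=-2, sp=-2, e=sp−y=0; I=-2, D=e−e_prev=4; u=2·0+2·(-2)+0·4=-4; next y=1/2·(-2)+1/4·(-4)=-2
n=6: y=-2, sp=-2, e=sp−y=0; I=-2, D=e−e_prev=0; u=2·0+2·(-2)+0·0=-4; next y=1/2·(-2)+1/4·(-4)=-2
n=7: y=-2, sp=-2, e=sp−y=0; I=-2, D=e−e_prev=0; u=2·0+2·(-2)+0·0=-4; next y=1/2·(-2)+1/4·(-4)=-2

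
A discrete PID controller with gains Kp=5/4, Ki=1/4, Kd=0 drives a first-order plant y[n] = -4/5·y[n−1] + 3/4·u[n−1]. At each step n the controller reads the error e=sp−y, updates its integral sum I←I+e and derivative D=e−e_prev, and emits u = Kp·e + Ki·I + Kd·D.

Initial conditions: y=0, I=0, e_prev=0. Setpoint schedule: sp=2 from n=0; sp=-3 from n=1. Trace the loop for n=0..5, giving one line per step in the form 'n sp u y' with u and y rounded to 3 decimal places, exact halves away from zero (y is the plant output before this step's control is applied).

0 2 3.000 0.000
1 -3 -7.375 2.250
2 -3 5.684 -7.331
3 -3 -19.422 10.128
4 -3 26.492 -22.669
5 -3 -59.601 38.004

(exact arithmetic carried between steps; '≈' marks a value shown rounded to 6 d.p. or computed from one; I and e_prev carry over from the previous line; the table rounds u and y to 3 d.p., halves away from zero)
n=0: y=0, sp=2, e=sp−y=2; I=2, D=e−e_prev=2; u=5/4·2+1/4·2+0·2=3; next y=-4/5·0+3/4·3=2.25
n=1: y=2.25, sp=-3, e=sp−y=-5.25; I=-3.25, D=e−e_prev=-7.25; u=5/4·(-5.25)+1/4·(-3.25)+0·(-7.25)=-7.375; next y=-4/5·2.25+3/4·(-7.375)=-7.33125
n=2: y=-7.33125, sp=-3, e=sp−y=4.33125; I=1.08125, D=e−e_prev=9.58125; u=5/4·4.33125+1/4·1.08125+0·9.58125=5.684375; next y=-4/5·(-7.33125)+3/4·5.684375≈10.128281
n=3: y≈10.128281, sp=-3, e=sp−y≈-13.128281; I≈-12.047031, D=e−e_prev≈-17.459531; u=5/4·(-13.128281)+1/4·(-12.047031)+0·(-17.459531)≈-19.422109; next y=-4/5·10.128281+3/4·(-19.422109)≈-22.669207
n=4: y≈-22.669207, sp=-3, e=sp−y≈19.669207; I≈7.622176, D=e−e_prev≈32.797488; u=5/4·19.669207+1/4·7.622176+0·32.797488≈26.492053; next y=-4/5·(-22.669207)+3/4·26.492053≈38.004405
n=5: y≈38.004405, sp=-3, e=sp−y≈-41.004405; I≈-33.382229, D=e−e_prev≈-60.673612; u=5/4·(-41.004405)+1/4·(-33.382229)+0·(-60.673612)≈-59.601064; next y=-4/5·38.004405+3/4·(-59.601064)≈-75.104322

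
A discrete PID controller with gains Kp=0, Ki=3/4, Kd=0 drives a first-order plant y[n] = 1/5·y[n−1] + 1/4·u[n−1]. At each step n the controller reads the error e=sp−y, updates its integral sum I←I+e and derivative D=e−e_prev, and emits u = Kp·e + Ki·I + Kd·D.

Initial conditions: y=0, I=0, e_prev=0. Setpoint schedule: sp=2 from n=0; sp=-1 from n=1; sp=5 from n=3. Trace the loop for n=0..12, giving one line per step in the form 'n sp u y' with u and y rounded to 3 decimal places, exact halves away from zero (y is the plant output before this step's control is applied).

(exact arithmetic carried between steps; '≈' marks a value shown rounded to 6 d.p. or computed from one; I and e_prev carry over from the previous line; the table rounds u and y to 3 d.p., halves away from zero)
n=0: y=0, sp=2, e=sp−y=2; I=2, D=e−e_prev=2; u=0·2+3/4·2+0·2=1.5; next y=1/5·0+1/4·1.5=0.375
n=1: y=0.375, sp=-1, e=sp−y=-1.375; I=0.625, D=e−e_prev=-3.375; u=0·(-1.375)+3/4·0.625+0·(-3.375)=0.46875; next y=1/5·0.375+1/4·0.46875≈0.192188
n=2: y≈0.192188, sp=-1, e=sp−y≈-1.192188; I≈-0.567188, D=e−e_prev≈0.182813; u=0·(-1.192188)+3/4·(-0.567188)+0·0.182813≈-0.425391; next y=1/5·0.192188+1/4·(-0.425391)≈-0.067910
n=3: y≈-0.067910, sp=5, e=sp−y≈5.067910; I≈4.500723, D=e−e_prev≈6.260098; u=0·5.067910+3/4·4.500723+0·6.260098≈3.375542; next y=1/5·(-0.067910)+1/4·3.375542≈0.830303
n=4: y≈0.830303, sp=5, e=sp−y≈4.169697; I≈8.670419, D=e−e_prev≈-0.898214; u=0·4.169697+3/4·8.670419+0·(-0.898214)≈6.502814; next y=1/5·0.830303+1/4·6.502814≈1.791764
n=5: y≈1.791764, sp=5, e=sp−y≈3.208236; I≈11.878655, D=e−e_prev≈-0.961461; u=0·3.208236+3/4·11.878655+0·(-0.961461)≈8.908991; next y=1/5·1.791764+1/4·8.908991≈2.585601
n=6: y≈2.585601, sp=5, e=sp−y≈2.414399; I≈14.293054, D=e−e_prev≈-0.793836; u=0·2.414399+3/4·14.293054+0·(-0.793836)≈10.719791; next y=1/5·2.585601+1/4·10.719791≈3.197068
n=7: y≈3.197068, sp=5, e=sp−y≈1.802932; I≈16.095986, D=e−e_prev≈-0.611467; u=0·1.802932+3/4·16.095986+0·(-0.611467)≈12.071990; next y=1/5·3.197068+1/4·12.071990≈3.657411
n=8: y≈3.657411, sp=5, e=sp−y≈1.342589; I≈17.438575, D=e−e_prev≈-0.460343; u=0·1.342589+3/4·17.438575+0·(-0.460343)≈13.078932; next y=1/5·3.657411+1/4·13.078932≈4.001215
n=9: y≈4.001215, sp=5, e=sp−y≈0.998785; I≈18.437360, D=e−e_prev≈-0.343804; u=0·0.998785+3/4·18.437360+0·(-0.343804)≈13.828020; next y=1/5·4.001215+1/4·13.828020≈4.257248
n=10: y≈4.257248, sp=5, e=sp−y≈0.742752; I≈19.180112, D=e−e_prev≈-0.256033; u=0·0.742752+3/4·19.180112+0·(-0.256033)≈14.385084; next y=1/5·4.257248+1/4·14.385084≈4.447721
n=11: y≈4.447721, sp=5, e=sp−y≈0.552279; I≈19.732392, D=e−e_prev≈-0.190473; u=0·0.552279+3/4·19.732392+0·(-0.190473)≈14.799294; next y=1/5·4.447721+1/4·14.799294≈4.589368
n=12: y≈4.589368, sp=5, e=sp−y≈0.410632; I≈20.143024, D=e−e_prev≈-0.141647; u=0·0.410632+3/4·20.143024+0·(-0.141647)≈15.107268; next y=1/5·4.589368+1/4·15.107268≈4.694691

0 2 1.500 0.000
1 -1 0.469 0.375
2 -1 -0.425 0.192
3 5 3.376 -0.068
4 5 6.503 0.830
5 5 8.909 1.792
6 5 10.720 2.586
7 5 12.072 3.197
8 5 13.079 3.657
9 5 13.828 4.001
10 5 14.385 4.257
11 5 14.799 4.448
12 5 15.107 4.589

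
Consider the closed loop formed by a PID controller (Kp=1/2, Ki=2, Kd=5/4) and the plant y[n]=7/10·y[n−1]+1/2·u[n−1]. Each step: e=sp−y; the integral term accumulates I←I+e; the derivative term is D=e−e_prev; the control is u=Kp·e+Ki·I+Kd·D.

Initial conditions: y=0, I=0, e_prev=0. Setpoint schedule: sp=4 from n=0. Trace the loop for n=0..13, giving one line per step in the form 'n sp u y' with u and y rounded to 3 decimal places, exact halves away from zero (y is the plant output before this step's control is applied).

0 4 15.000 0.000
1 4 -10.125 7.500
2 4 19.672 0.188
3 4 -18.518 9.967
4 4 27.706 -2.282
5 4 -29.558 12.256
6 4 41.311 -6.200
7 4 -45.792 16.316
8 4 61.936 -11.475
9 4 -70.892 22.935
10 4 92.975 -19.391
11 4 -109.294 32.914
12 4 140.213 -31.607
13 4 -167.682 47.982

(exact arithmetic carried between steps; '≈' marks a value shown rounded to 6 d.p. or computed from one; I and e_prev carry over from the previous line; the table rounds u and y to 3 d.p., halves away from zero)
n=0: y=0, sp=4, e=sp−y=4; I=4, D=e−e_prev=4; u=1/2·4+2·4+5/4·4=15; next y=7/10·0+1/2·15=7.5
n=1: y=7.5, sp=4, e=sp−y=-3.5; I=0.5, D=e−e_prev=-7.5; u=1/2·(-3.5)+2·0.5+5/4·(-7.5)=-10.125; next y=7/10·7.5+1/2·(-10.125)=0.1875
n=2: y=0.1875, sp=4, e=sp−y=3.8125; I=4.3125, D=e−e_prev=7.3125; u=1/2·3.8125+2·4.3125+5/4·7.3125=19.671875; next y=7/10·0.1875+1/2·19.671875≈9.967188
n=3: y≈9.967188, sp=4, e=sp−y≈-5.967188; I≈-1.654688, D=e−e_prev≈-9.779688; u=1/2·(-5.967188)+2·(-1.654688)+5/4·(-9.779688)≈-18.517578; next y=7/10·9.967188+1/2·(-18.517578)≈-2.281758
n=4: y≈-2.281758, sp=4, e=sp−y≈6.281758; I≈4.627070, D=e−e_prev≈12.248945; u=1/2·6.281758+2·4.627070+5/4·12.248945≈27.706201; next y=7/10·(-2.281758)+1/2·27.706201≈12.255870
n=5: y≈12.255870, sp=4, e=sp−y≈-8.255870; I≈-3.628800, D=e−e_prev≈-14.537628; u=1/2·(-8.255870)+2·(-3.628800)+5/4·(-14.537628)≈-29.557570; next y=7/10·12.255870+1/2·(-29.557570)≈-6.199676
n=6: y≈-6.199676, sp=4, e=sp−y≈10.199676; I≈6.570876, D=e−e_prev≈18.455546; u=1/2·10.199676+2·6.570876+5/4·18.455546≈41.311022; next y=7/10·(-6.199676)+1/2·41.311022≈16.315738
n=7: y≈16.315738, sp=4, e=sp−y≈-12.315738; I≈-5.744862, D=e−e_prev≈-22.515414; u=1/2·(-12.315738)+2·(-5.744862)+5/4·(-22.515414)≈-45.791860; next y=7/10·16.315738+1/2·(-45.791860)≈-11.474914
n=8: y≈-11.474914, sp=4, e=sp−y≈15.474914; I≈9.730051, D=e−e_prev≈27.790652; u=1/2·15.474914+2·9.730051+5/4·27.790652≈61.935874; next y=7/10·(-11.474914)+1/2·61.935874≈22.935498
n=9: y≈22.935498, sp=4, e=sp−y≈-18.935498; I≈-9.205446, D=e−e_prev≈-34.410411; u=1/2·(-18.935498)+2·(-9.205446)+5/4·(-34.410411)≈-70.891655; next y=7/10·22.935498+1/2·(-70.891655)≈-19.390979
n=10: y≈-19.390979, sp=4, e=sp−y≈23.390979; I≈14.185533, D=e−e_prev≈42.326477; u=1/2·23.390979+2·14.185533+5/4·42.326477≈92.974652; next y=7/10·(-19.390979)+1/2·92.974652≈32.913640
n=11: y≈32.913640, sp=4, e=sp−y≈-28.913640; I≈-14.728107, D=e−e_prev≈-52.304619; u=1/2·(-28.913640)+2·(-14.728107)+5/4·(-52.304619)≈-109.293809; next y=7/10·32.913640+1/2·(-109.293809)≈-31.607356
n=12: y≈-31.607356, sp=4, e=sp−y≈35.607356; I≈20.879249, D=e−e_prev≈64.520997; u=1/2·35.607356+2·20.879249+5/4·64.520997≈140.213422; next y=7/10·(-31.607356)+1/2·140.213422≈47.981562
n=13: y≈47.981562, sp=4, e=sp−y≈-43.981562; I≈-23.102313, D=e−e_prev≈-79.588918; u=1/2·(-43.981562)+2·(-23.102313)+5/4·(-79.588918)≈-167.681553; next y=7/10·47.981562+1/2·(-167.681553)≈-50.253684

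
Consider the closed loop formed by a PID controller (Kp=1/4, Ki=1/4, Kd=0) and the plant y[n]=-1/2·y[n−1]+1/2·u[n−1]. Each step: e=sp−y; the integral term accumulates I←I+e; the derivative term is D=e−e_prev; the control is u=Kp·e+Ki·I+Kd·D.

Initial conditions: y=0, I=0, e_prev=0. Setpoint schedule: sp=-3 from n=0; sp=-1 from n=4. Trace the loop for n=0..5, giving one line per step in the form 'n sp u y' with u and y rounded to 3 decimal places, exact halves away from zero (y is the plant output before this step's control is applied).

0 -3 -1.500 0.000
1 -3 -1.875 -0.750
2 -3 -2.531 -0.563
3 -3 -2.930 -0.984
4 -1 -2.439 -0.973
5 -1 -2.566 -0.733

(exact arithmetic carried between steps; '≈' marks a value shown rounded to 6 d.p. or computed from one; I and e_prev carry over from the previous line; the table rounds u and y to 3 d.p., halves away from zero)
n=0: y=0, sp=-3, e=sp−y=-3; I=-3, D=e−e_prev=-3; u=1/4·(-3)+1/4·(-3)+0·(-3)=-1.5; next y=-1/2·0+1/2·(-1.5)=-0.75
n=1: y=-0.75, sp=-3, e=sp−y=-2.25; I=-5.25, D=e−e_prev=0.75; u=1/4·(-2.25)+1/4·(-5.25)+0·0.75=-1.875; next y=-1/2·(-0.75)+1/2·(-1.875)=-0.5625
n=2: y=-0.5625, sp=-3, e=sp−y=-2.4375; I=-7.6875, D=e−e_prev=-0.1875; u=1/4·(-2.4375)+1/4·(-7.6875)+0·(-0.1875)=-2.53125; next y=-1/2·(-0.5625)+1/2·(-2.53125)=-0.984375
n=3: y=-0.984375, sp=-3, e=sp−y=-2.015625; I=-9.703125, D=e−e_prev=0.421875; u=1/4·(-2.015625)+1/4·(-9.703125)+0·0.421875≈-2.929688; next y=-1/2·(-0.984375)+1/2·(-2.929688)≈-0.972656
n=4: y≈-0.972656, sp=-1, e=sp−y≈-0.027344; I≈-9.730469, D=e−e_prev≈1.988281; u=1/4·(-0.027344)+1/4·(-9.730469)+0·1.988281≈-2.439453; next y=-1/2·(-0.972656)+1/2·(-2.439453)≈-0.733398
n=5: y≈-0.733398, sp=-1, e=sp−y≈-0.266602; I≈-9.997070, D=e−e_prev≈-0.239258; u=1/4·(-0.266602)+1/4·(-9.997070)+0·(-0.239258)≈-2.565918; next y=-1/2·(-0.733398)+1/2·(-2.565918)≈-0.916260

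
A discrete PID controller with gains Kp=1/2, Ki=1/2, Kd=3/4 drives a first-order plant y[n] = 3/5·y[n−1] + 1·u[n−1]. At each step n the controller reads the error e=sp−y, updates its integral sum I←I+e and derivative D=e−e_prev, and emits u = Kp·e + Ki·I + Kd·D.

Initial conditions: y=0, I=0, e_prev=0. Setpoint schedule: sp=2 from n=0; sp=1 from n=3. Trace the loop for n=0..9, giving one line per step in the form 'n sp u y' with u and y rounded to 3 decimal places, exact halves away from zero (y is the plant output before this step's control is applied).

(exact arithmetic carried between steps; '≈' marks a value shown rounded to 6 d.p. or computed from one; I and e_prev carry over from the previous line; the table rounds u and y to 3 d.p., halves away from zero)
n=0: y=0, sp=2, e=sp−y=2; I=2, D=e−e_prev=2; u=1/2·2+1/2·2+3/4·2=3.5; next y=3/5·0+1·3.5=3.5
n=1: y=3.5, sp=2, e=sp−y=-1.5; I=0.5, D=e−e_prev=-3.5; u=1/2·(-1.5)+1/2·0.5+3/4·(-3.5)=-3.125; next y=3/5·3.5+1·(-3.125)=-1.025
n=2: y=-1.025, sp=2, e=sp−y=3.025; I=3.525, D=e−e_prev=4.525; u=1/2·3.025+1/2·3.525+3/4·4.525=6.66875; next y=3/5·(-1.025)+1·6.66875=6.05375
n=3: y=6.05375, sp=1, e=sp−y=-5.05375; I=-1.52875, D=e−e_prev=-8.07875; u=1/2·(-5.05375)+1/2·(-1.52875)+3/4·(-8.07875)≈-9.350313; next y=3/5·6.05375+1·(-9.350313)≈-5.718063
n=4: y≈-5.718063, sp=1, e=sp−y≈6.718063; I≈5.189313, D=e−e_prev≈11.771813; u=1/2·6.718063+1/2·5.189313+3/4·11.771813≈14.782547; next y=3/5·(-5.718063)+1·14.782547≈11.351709
n=5: y≈11.351709, sp=1, e=sp−y≈-10.351709; I≈-5.162397, D=e−e_prev≈-17.069772; u=1/2·(-10.351709)+1/2·(-5.162397)+3/4·(-17.069772)≈-20.559382; next y=3/5·11.351709+1·(-20.559382)≈-13.748356
n=6: y≈-13.748356, sp=1, e=sp−y≈14.748356; I≈9.585960, D=e−e_prev≈25.100066; u=1/2·14.748356+1/2·9.585960+3/4·25.100066≈30.992207; next y=3/5·(-13.748356)+1·30.992207≈22.743193
n=7: y≈22.743193, sp=1, e=sp−y≈-21.743193; I≈-12.157234, D=e−e_prev≈-36.491550; u=1/2·(-21.743193)+1/2·(-12.157234)+3/4·(-36.491550)≈-44.318876; next y=3/5·22.743193+1·(-44.318876)≈-30.672960
n=8: y≈-30.672960, sp=1, e=sp−y≈31.672960; I≈19.515726, D=e−e_prev≈53.416153; u=1/2·31.672960+1/2·19.515726+3/4·53.416153≈65.656458; next y=3/5·(-30.672960)+1·65.656458≈47.252682
n=9: y≈47.252682, sp=1, e=sp−y≈-46.252682; I≈-26.736956, D=e−e_prev≈-77.925642; u=1/2·(-46.252682)+1/2·(-26.736956)+3/4·(-77.925642)≈-94.939051; next y=3/5·47.252682+1·(-94.939051)≈-66.587441

0 2 3.500 0.000
1 2 -3.125 3.500
2 2 6.669 -1.025
3 1 -9.350 6.054
4 1 14.783 -5.718
5 1 -20.559 11.352
6 1 30.992 -13.748
7 1 -44.319 22.743
8 1 65.656 -30.673
9 1 -94.939 47.253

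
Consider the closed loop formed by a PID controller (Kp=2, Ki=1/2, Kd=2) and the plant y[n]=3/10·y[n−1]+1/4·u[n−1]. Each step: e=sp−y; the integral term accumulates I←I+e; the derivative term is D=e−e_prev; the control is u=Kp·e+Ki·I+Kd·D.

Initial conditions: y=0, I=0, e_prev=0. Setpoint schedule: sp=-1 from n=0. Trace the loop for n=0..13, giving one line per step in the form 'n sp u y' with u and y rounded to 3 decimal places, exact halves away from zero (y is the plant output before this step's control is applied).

(exact arithmetic carried between steps; '≈' marks a value shown rounded to 6 d.p. or computed from one; I and e_prev carry over from the previous line; the table rounds u and y to 3 d.p., halves away from zero)
n=0: y=0, sp=-1, e=sp−y=-1; I=-1, D=e−e_prev=-1; u=2·(-1)+1/2·(-1)+2·(-1)=-4.5; next y=3/10·0+1/4·(-4.5)=-1.125
n=1: y=-1.125, sp=-1, e=sp−y=0.125; I=-0.875, D=e−e_prev=1.125; u=2·0.125+1/2·(-0.875)+2·1.125=2.0625; next y=3/10·(-1.125)+1/4·2.0625=0.178125
n=2: y=0.178125, sp=-1, e=sp−y=-1.178125; I=-2.053125, D=e−e_prev=-1.303125; u=2·(-1.178125)+1/2·(-2.053125)+2·(-1.303125)≈-5.989063; next y=3/10·0.178125+1/4·(-5.989063)≈-1.443828
n=3: y≈-1.443828, sp=-1, e=sp−y≈0.443828; I≈-1.609297, D=e−e_prev≈1.621953; u=2·0.443828+1/2·(-1.609297)+2·1.621953≈3.326914; next y=3/10·(-1.443828)+1/4·3.326914≈0.398580
n=4: y≈0.398580, sp=-1, e=sp−y≈-1.398580; I≈-3.007877, D=e−e_prev≈-1.842408; u=2·(-1.398580)+1/2·(-3.007877)+2·(-1.842408)≈-7.985915; next y=3/10·0.398580+1/4·(-7.985915)≈-1.876905
n=5: y≈-1.876905, sp=-1, e=sp−y≈0.876905; I≈-2.130972, D=e−e_prev≈2.275485; u=2·0.876905+1/2·(-2.130972)+2·2.275485≈5.239293; next y=3/10·(-1.876905)+1/4·5.239293≈0.746752
n=6: y≈0.746752, sp=-1, e=sp−y≈-1.746752; I≈-3.877724, D=e−e_prev≈-2.623657; u=2·(-1.746752)+1/2·(-3.877724)+2·(-2.623657)≈-10.679679; next y=3/10·0.746752+1/4·(-10.679679)≈-2.445894
n=7: y≈-2.445894, sp=-1, e=sp−y≈1.445894; I≈-2.431830, D=e−e_prev≈3.192646; u=2·1.445894+1/2·(-2.431830)+2·3.192646≈8.061165; next y=3/10·(-2.445894)+1/4·8.061165≈1.281523
n=8: y≈1.281523, sp=-1, e=sp−y≈-2.281523; I≈-4.713353, D=e−e_prev≈-3.727417; u=2·(-2.281523)+1/2·(-4.713353)+2·(-3.727417)≈-14.374557; next y=3/10·1.281523+1/4·(-14.374557)≈-3.209182
n=9: y≈-3.209182, sp=-1, e=sp−y≈2.209182; I≈-2.504171, D=e−e_prev≈4.490705; u=2·2.209182+1/2·(-2.504171)+2·4.490705≈12.147690; next y=3/10·(-3.209182)+1/4·12.147690≈2.074168
n=10: y≈2.074168, sp=-1, e=sp−y≈-3.074168; I≈-5.578338, D=e−e_prev≈-5.283350; u=2·(-3.074168)+1/2·(-5.578338)+2·(-5.283350)≈-19.504205; next y=3/10·2.074168+1/4·(-19.504205)≈-4.253801
n=11: y≈-4.253801, sp=-1, e=sp−y≈3.253801; I≈-2.324537, D=e−e_prev≈6.327969; u=2·3.253801+1/2·(-2.324537)+2·6.327969≈18.001271; next y=3/10·(-4.253801)+1/4·18.001271≈3.224177
n=12: y≈3.224177, sp=-1, e=sp−y≈-4.224177; I≈-6.548715, D=e−e_prev≈-7.477978; u=2·(-4.224177)+1/2·(-6.548715)+2·(-7.477978)≈-26.678669; next y=3/10·3.224177+1/4·(-26.678669)≈-5.702414
n=13: y≈-5.702414, sp=-1, e=sp−y≈4.702414; I≈-1.846301, D=e−e_prev≈8.926592; u=2·4.702414+1/2·(-1.846301)+2·8.926592≈26.334861; next y=3/10·(-5.702414)+1/4·26.334861≈4.872991

0 -1 -4.500 0.000
1 -1 2.063 -1.125
2 -1 -5.989 0.178
3 -1 3.327 -1.444
4 -1 -7.986 0.399
5 -1 5.239 -1.877
6 -1 -10.680 0.747
7 -1 8.061 -2.446
8 -1 -14.375 1.282
9 -1 12.148 -3.209
10 -1 -19.504 2.074
11 -1 18.001 -4.254
12 -1 -26.679 3.224
13 -1 26.335 -5.702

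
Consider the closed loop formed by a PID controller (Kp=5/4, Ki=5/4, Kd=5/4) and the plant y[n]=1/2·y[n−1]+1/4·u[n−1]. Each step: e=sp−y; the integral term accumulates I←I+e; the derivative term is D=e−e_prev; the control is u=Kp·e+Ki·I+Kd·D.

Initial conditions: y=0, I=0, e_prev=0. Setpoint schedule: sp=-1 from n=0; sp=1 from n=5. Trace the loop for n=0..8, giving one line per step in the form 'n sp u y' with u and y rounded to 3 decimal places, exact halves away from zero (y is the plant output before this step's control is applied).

0 -1 -3.750 0.000
1 -1 -0.234 -0.938
2 -1 -3.022 -0.527
3 -1 -1.256 -1.019
4 -1 -2.580 -0.824
5 1 5.819 -1.057
6 1 -1.839 0.926
7 1 4.193 0.003
8 1 0.361 1.050

(exact arithmetic carried between steps; '≈' marks a value shown rounded to 6 d.p. or computed from one; I and e_prev carry over from the previous line; the table rounds u and y to 3 d.p., halves away from zero)
n=0: y=0, sp=-1, e=sp−y=-1; I=-1, D=e−e_prev=-1; u=5/4·(-1)+5/4·(-1)+5/4·(-1)=-3.75; next y=1/2·0+1/4·(-3.75)=-0.9375
n=1: y=-0.9375, sp=-1, e=sp−y=-0.0625; I=-1.0625, D=e−e_prev=0.9375; u=5/4·(-0.0625)+5/4·(-1.0625)+5/4·0.9375=-0.234375; next y=1/2·(-0.9375)+1/4·(-0.234375)≈-0.527344
n=2: y≈-0.527344, sp=-1, e=sp−y≈-0.472656; I≈-1.535156, D=e−e_prev≈-0.410156; u=5/4·(-0.472656)+5/4·(-1.535156)+5/4·(-0.410156)≈-3.022461; next y=1/2·(-0.527344)+1/4·(-3.022461)≈-1.019287
n=3: y≈-1.019287, sp=-1, e=sp−y≈0.019287; I≈-1.515869, D=e−e_prev≈0.491943; u=5/4·0.019287+5/4·(-1.515869)+5/4·0.491943≈-1.255798; next y=1/2·(-1.019287)+1/4·(-1.255798)≈-0.823593
n=4: y≈-0.823593, sp=-1, e=sp−y≈-0.176407; I≈-1.692276, D=e−e_prev≈-0.195694; u=5/4·(-0.176407)+5/4·(-1.692276)+5/4·(-0.195694)≈-2.580471; next y=1/2·(-0.823593)+1/4·(-2.580471)≈-1.056914
n=5: y≈-1.056914, sp=1, e=sp−y≈2.056914; I≈0.364638, D=e−e_prev≈2.233321; u=5/4·2.056914+5/4·0.364638+5/4·2.233321≈5.818592; next y=1/2·(-1.056914)+1/4·5.818592≈0.926191
n=6: y≈0.926191, sp=1, e=sp−y≈0.073809; I≈0.438447, D=e−e_prev≈-1.983105; u=5/4·0.073809+5/4·0.438447+5/4·(-1.983105)≈-1.838561; next y=1/2·0.926191+1/4·(-1.838561)≈0.003455
n=7: y≈0.003455, sp=1, e=sp−y≈0.996545; I≈1.434992, D=e−e_prev≈0.922736; u=5/4·0.996545+5/4·1.434992+5/4·0.922736≈4.192841; next y=1/2·0.003455+1/4·4.192841≈1.049938
n=8: y≈1.049938, sp=1, e=sp−y≈-0.049938; I≈1.385054, D=e−e_prev≈-1.046483; u=5/4·(-0.049938)+5/4·1.385054+5/4·(-1.046483)≈0.360792; next y=1/2·1.049938+1/4·0.360792≈0.615167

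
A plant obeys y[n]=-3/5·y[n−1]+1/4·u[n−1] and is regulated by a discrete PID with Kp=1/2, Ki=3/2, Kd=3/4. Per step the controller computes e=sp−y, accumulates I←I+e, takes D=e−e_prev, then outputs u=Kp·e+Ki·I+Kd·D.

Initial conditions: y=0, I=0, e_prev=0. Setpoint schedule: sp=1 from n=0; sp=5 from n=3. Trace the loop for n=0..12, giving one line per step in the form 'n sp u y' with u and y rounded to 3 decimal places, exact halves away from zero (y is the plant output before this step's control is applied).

(exact arithmetic carried between steps; '≈' marks a value shown rounded to 6 d.p. or computed from one; I and e_prev carry over from the previous line; the table rounds u and y to 3 d.p., halves away from zero)
n=0: y=0, sp=1, e=sp−y=1; I=1, D=e−e_prev=1; u=1/2·1+3/2·1+3/4·1=2.75; next y=-3/5·0+1/4·2.75=0.6875
n=1: y=0.6875, sp=1, e=sp−y=0.3125; I=1.3125, D=e−e_prev=-0.6875; u=1/2·0.3125+3/2·1.3125+3/4·(-0.6875)=1.609375; next y=-3/5·0.6875+1/4·1.609375≈-0.010156
n=2: y≈-0.010156, sp=1, e=sp−y≈1.010156; I≈2.322656, D=e−e_prev≈0.697656; u=1/2·1.010156+3/2·2.322656+3/4·0.697656≈4.512305; next y=-3/5·(-0.010156)+1/4·4.512305≈1.134170
n=3: y≈1.134170, sp=5, e=sp−y≈3.865830; I≈6.188486, D=e−e_prev≈2.855674; u=1/2·3.865830+3/2·6.188486+3/4·2.855674≈13.357400; next y=-3/5·1.134170+1/4·13.357400≈2.658848
n=4: y≈2.658848, sp=5, e=sp−y≈2.341152; I≈8.529638, D=e−e_prev≈-1.524678; u=1/2·2.341152+3/2·8.529638+3/4·(-1.524678)≈12.821525; next y=-3/5·2.658848+1/4·12.821525≈1.610072
n=5: y≈1.610072, sp=5, e=sp−y≈3.389928; I≈11.919566, D=e−e_prev≈1.048776; u=1/2·3.389928+3/2·11.919566+3/4·1.048776≈20.360894; next y=-3/5·1.610072+1/4·20.360894≈4.124180
n=6: y≈4.124180, sp=5, e=sp−y≈0.875820; I≈12.795386, D=e−e_prev≈-2.514108; u=1/2·0.875820+3/2·12.795386+3/4·(-2.514108)≈17.745408; next y=-3/5·4.124180+1/4·17.745408≈1.961844
n=7: y≈1.961844, sp=5, e=sp−y≈3.038156; I≈15.833542, D=e−e_prev≈2.162336; u=1/2·3.038156+3/2·15.833542+3/4·2.162336≈26.891143; next y=-3/5·1.961844+1/4·26.891143≈5.545679
n=8: y≈5.545679, sp=5, e=sp−y≈-0.545679; I≈15.287862, D=e−e_prev≈-3.583836; u=1/2·(-0.545679)+3/2·15.287862+3/4·(-3.583836)≈19.971077; next y=-3/5·5.545679+1/4·19.971077≈1.665362
n=9: y≈1.665362, sp=5, e=sp−y≈3.334638; I≈18.622501, D=e−e_prev≈3.880318; u=1/2·3.334638+3/2·18.622501+3/4·3.880318≈32.511309; next y=-3/5·1.665362+1/4·32.511309≈7.128610
n=10: y≈7.128610, sp=5, e=sp−y≈-2.128610; I≈16.493891, D=e−e_prev≈-5.463249; u=1/2·(-2.128610)+3/2·16.493891+3/4·(-5.463249)≈19.579094; next y=-3/5·7.128610+1/4·19.579094≈0.617607
n=11: y≈0.617607, sp=5, e=sp−y≈4.382393; I≈20.876283, D=e−e_prev≈6.511003; u=1/2·4.382393+3/2·20.876283+3/4·6.511003≈38.388873; next y=-3/5·0.617607+1/4·38.388873≈9.226654
n=12: y≈9.226654, sp=5, e=sp−y≈-4.226654; I≈16.649629, D=e−e_prev≈-8.609046; u=1/2·(-4.226654)+3/2·16.649629+3/4·(-8.609046)≈16.404332; next y=-3/5·9.226654+1/4·16.404332≈-1.434909

0 1 2.750 0.000
1 1 1.609 0.688
2 1 4.512 -0.010
3 5 13.357 1.134
4 5 12.822 2.659
5 5 20.361 1.610
6 5 17.745 4.124
7 5 26.891 1.962
8 5 19.971 5.546
9 5 32.511 1.665
10 5 19.579 7.129
11 5 38.389 0.618
12 5 16.404 9.227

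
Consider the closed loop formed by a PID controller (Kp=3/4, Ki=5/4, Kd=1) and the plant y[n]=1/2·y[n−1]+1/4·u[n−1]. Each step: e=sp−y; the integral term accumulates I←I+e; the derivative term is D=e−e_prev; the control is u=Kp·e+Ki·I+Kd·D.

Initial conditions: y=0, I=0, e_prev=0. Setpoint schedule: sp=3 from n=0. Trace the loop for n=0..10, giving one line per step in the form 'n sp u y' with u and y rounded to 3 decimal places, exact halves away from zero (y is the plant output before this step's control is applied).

(exact arithmetic carried between steps; '≈' marks a value shown rounded to 6 d.p. or computed from one; I and e_prev carry over from the previous line; the table rounds u and y to 3 d.p., halves away from zero)
n=0: y=0, sp=3, e=sp−y=3; I=3, D=e−e_prev=3; u=3/4·3+5/4·3+1·3=9; next y=1/2·0+1/4·9=2.25
n=1: y=2.25, sp=3, e=sp−y=0.75; I=3.75, D=e−e_prev=-2.25; u=3/4·0.75+5/4·3.75+1·(-2.25)=3; next y=1/2·2.25+1/4·3=1.875
n=2: y=1.875, sp=3, e=sp−y=1.125; I=4.875, D=e−e_prev=0.375; u=3/4·1.125+5/4·4.875+1·0.375=7.3125; next y=1/2·1.875+1/4·7.3125=2.765625
n=3: y=2.765625, sp=3, e=sp−y=0.234375; I=5.109375, D=e−e_prev=-0.890625; u=3/4·0.234375+5/4·5.109375+1·(-0.890625)=5.671875; next y=1/2·2.765625+1/4·5.671875≈2.800781
n=4: y≈2.800781, sp=3, e=sp−y≈0.199219; I≈5.308594, D=e−e_prev≈-0.035156; u=3/4·0.199219+5/4·5.308594+1·(-0.035156)≈6.75; next y=1/2·2.800781+1/4·6.75≈3.087891
n=5: y≈3.087891, sp=3, e=sp−y≈-0.087891; I≈5.220703, D=e−e_prev≈-0.287109; u=3/4·(-0.087891)+5/4·5.220703+1·(-0.287109)≈6.172852; next y=1/2·3.087891+1/4·6.172852≈3.087158
n=6: y≈3.087158, sp=3, e=sp−y≈-0.087158; I≈5.133545, D=e−e_prev≈0.000732; u=3/4·(-0.087158)+5/4·5.133545+1·0.000732≈6.352295; next y=1/2·3.087158+1/4·6.352295≈3.131653
n=7: y≈3.131653, sp=3, e=sp−y≈-0.131653; I≈5.001892, D=e−e_prev≈-0.044495; u=3/4·(-0.131653)+5/4·5.001892+1·(-0.044495)≈6.109131; next y=1/2·3.131653+1/4·6.109131≈3.093109
n=8: y≈3.093109, sp=3, e=sp−y≈-0.093109; I≈4.908783, D=e−e_prev≈0.038544; u=3/4·(-0.093109)+5/4·4.908783+1·0.038544≈6.104691; next y=1/2·3.093109+1/4·6.104691≈3.072727
n=9: y≈3.072727, sp=3, e=sp−y≈-0.072727; I≈4.836056, D=e−e_prev≈0.020382; u=3/4·(-0.072727)+5/4·4.836056+1·0.020382≈6.010906; next y=1/2·3.072727+1/4·6.010906≈3.039090
n=10: y≈3.039090, sp=3, e=sp−y≈-0.039090; I≈4.796966, D=e−e_prev≈0.033637; u=3/4·(-0.039090)+5/4·4.796966+1·0.033637≈6.000526; next y=1/2·3.039090+1/4·6.000526≈3.019677

0 3 9.000 0.000
1 3 3.000 2.250
2 3 7.313 1.875
3 3 5.672 2.766
4 3 6.750 2.801
5 3 6.173 3.088
6 3 6.352 3.087
7 3 6.109 3.132
8 3 6.105 3.093
9 3 6.011 3.073
10 3 6.001 3.039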